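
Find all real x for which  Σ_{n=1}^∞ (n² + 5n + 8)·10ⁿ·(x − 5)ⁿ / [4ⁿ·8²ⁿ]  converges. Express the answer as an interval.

(-103/5, 153/5)

Apply the ratio test: |a_{n+1}| / |a_n| = [((n+1)² + 5(n+1) + 8)/(n² + 5n + 8)] · 10/(4·64), which tends to 5/128 as n → ∞.
Thus R = 1/(5/128) = 128/5.
When x = 153/5, the n-th term does not approach 0; divergence by the term test.
Endpoint x = -103/5: the n-th term does not approach 0; divergence by the term test.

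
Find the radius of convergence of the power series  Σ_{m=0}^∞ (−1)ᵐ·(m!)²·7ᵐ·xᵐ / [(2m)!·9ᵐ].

R = 36/7

The ratio of consecutive coefficients is (m+1)²/[(2m+1)·(2m+2)] · 7/9 → 7/36.
Hence the series converges for |x| < 1/(7/36) = 36/7, so the radius of convergence is 36/7.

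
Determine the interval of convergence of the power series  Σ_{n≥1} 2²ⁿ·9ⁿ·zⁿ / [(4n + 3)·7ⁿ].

[-7/36, 7/36)

The ratio of consecutive coefficients is [(4n + 3)/(4(n+1) + 3)] · 4·9/7 → 36/7.
Convergence for |z| · 36/7 < 1, i.e. |z| < 7/36. So R = 7/36.
Endpoint z = 7/36: comparison with the harmonic series Σ 1/n shows the series diverges.
When z = -7/36, convergence follows from the alternating series test (terms decrease monotonically to 0).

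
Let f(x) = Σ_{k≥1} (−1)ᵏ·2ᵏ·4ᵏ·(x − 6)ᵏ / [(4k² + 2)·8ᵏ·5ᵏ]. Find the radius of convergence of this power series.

Apply the ratio test: |a_{k+1}| / |a_k| = [(4k² + 2)/(4(k+1)² + 2)] · 2·4/(8·5), which tends to 1/5 as k → ∞.
The series converges when 1/5 · |x − 6| < 1, giving R = 5.

R = 5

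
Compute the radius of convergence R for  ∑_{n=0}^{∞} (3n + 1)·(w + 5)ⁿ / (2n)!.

R = ∞

Apply the ratio test: |a_{n+1}| / |a_n| = (3(n+1) + 1)/(3n + 1) · 1/[(2n+1)·(2n+2)], which tends to 0 as n → ∞.
The limit is 0, so the series converges for all w; R = ∞.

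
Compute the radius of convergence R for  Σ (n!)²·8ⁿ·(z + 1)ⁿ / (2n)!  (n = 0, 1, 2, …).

R = 1/2

The ratio of consecutive coefficients is (n+1)²/[(2n+1)·(2n+2)] · 8 → 2.
Convergence for |z + 1| · 2 < 1, i.e. |z + 1| < 1/2. So R = 1/2.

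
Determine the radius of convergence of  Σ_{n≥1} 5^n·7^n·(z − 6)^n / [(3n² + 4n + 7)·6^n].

The ratio of consecutive coefficients is [(3n² + 4n + 7)/(3(n+1)² + 4(n+1) + 7)] · 5·7/6 → 35/6.
The series converges when 35/6 · |z − 6| < 1, giving R = 6/35.

R = 6/35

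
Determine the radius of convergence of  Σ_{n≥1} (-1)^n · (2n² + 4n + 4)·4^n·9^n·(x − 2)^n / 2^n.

Apply the ratio test: |a_{n+1}| / |a_n| = [(2(n+1)² + 4(n+1) + 4)/(2n² + 4n + 4)] · 4·9/2, which tends to 18 as n → ∞.
Hence the series converges for |x − 2| < 1/(18) = 1/18, so the radius of convergence is 1/18.

R = 1/18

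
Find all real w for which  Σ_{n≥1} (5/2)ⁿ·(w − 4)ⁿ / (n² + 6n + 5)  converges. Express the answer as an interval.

Apply the ratio test: |a_{n+1}| / |a_n| = [(n² + 6n + 5)/((n+1)² + 6(n+1) + 5)] · 5/2, which tends to 5/2 as n → ∞.
Convergence for |w − 4| · 5/2 < 1, i.e. |w − 4| < 2/5. So R = 2/5.
Check w = 22/5: absolute convergence follows by limit comparison with Σ 1/n².
At w = 18/5: the terms are on the order of 1/n², so the series converges absolutely by comparison with the p-series (p = 2 > 1).

[18/5, 22/5]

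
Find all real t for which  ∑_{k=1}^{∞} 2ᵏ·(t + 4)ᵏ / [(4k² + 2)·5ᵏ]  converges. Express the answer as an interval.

[-13/2, -3/2]

Apply the ratio test: |a_{k+1}| / |a_k| = [(4k² + 2)/(4(k+1)² + 2)] · 2/5, which tends to 2/5 as k → ∞.
The series converges when 2/5 · |t + 4| < 1, giving R = 5/2.
At t = -3/2: the series is dominated by a constant times Σ 1/k², which converges (p = 2 > 1).
When t = -13/2, the terms are on the order of 1/k², so the series converges absolutely by comparison with the p-series (p = 2 > 1).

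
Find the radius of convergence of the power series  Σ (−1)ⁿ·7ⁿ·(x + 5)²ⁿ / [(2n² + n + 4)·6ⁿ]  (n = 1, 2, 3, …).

By the ratio test, |a_{n+1}/a_n| = [(2n² + n + 4)/(2(n+1)² + (n+1) + 4)] · 7/6 → 7/6.
Writing y = (x + 5)², the series in y has radius 6/7, so |x + 5| < √(6/7) and R = √42/7.

R = √42/7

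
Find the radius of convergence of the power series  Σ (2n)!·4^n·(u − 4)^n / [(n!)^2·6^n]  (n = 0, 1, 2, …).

The ratio of consecutive coefficients is (2n+1)·(2n+2)/(n+1)² · 4/6 → 8/3.
The series converges when 8/3 · |u − 4| < 1, giving R = 3/8.

R = 3/8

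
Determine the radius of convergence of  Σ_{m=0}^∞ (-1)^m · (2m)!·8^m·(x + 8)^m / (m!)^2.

Apply the ratio test: |a_{m+1}| / |a_m| = (2m+1)·(2m+2)/(m+1)² · 8, which tends to 32 as m → ∞.
Convergence for |x + 8| · 32 < 1, i.e. |x + 8| < 1/32. So R = 1/32.

R = 1/32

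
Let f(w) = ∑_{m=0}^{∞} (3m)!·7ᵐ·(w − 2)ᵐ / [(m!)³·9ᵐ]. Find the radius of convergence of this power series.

By the ratio test, |a_{m+1}/a_m| = (3m+1)·(3m+2)·(3m+3)/(m+1)³ · 7/9 → 21.
Convergence for |w − 2| · 21 < 1, i.e. |w − 2| < 1/21. So R = 1/21.

R = 1/21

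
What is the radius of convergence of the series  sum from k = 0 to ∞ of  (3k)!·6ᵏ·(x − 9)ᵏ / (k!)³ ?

By the ratio test, |a_{k+1}/a_k| = (3k+1)·(3k+2)·(3k+3)/(k+1)³ · 6 → 162.
The series converges when 162 · |x − 9| < 1, giving R = 1/162.

R = 1/162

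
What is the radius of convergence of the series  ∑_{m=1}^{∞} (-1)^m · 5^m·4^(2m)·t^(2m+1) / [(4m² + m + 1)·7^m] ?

By the ratio test, |a_{m+1}/a_m| = [(4m² + m + 1)/(4(m+1)² + (m+1) + 1)] · 5·16/7 → 80/7.
Successive powers of t differ by 2, so the series converges when |t|² · 80/7 < 1, i.e. |t| < √(7/80). So R = √35/20.

R = √35/20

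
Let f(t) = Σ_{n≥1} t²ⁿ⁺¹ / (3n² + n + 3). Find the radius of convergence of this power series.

The ratio of consecutive coefficients is (3n² + n + 3)/(3(n+1)² + (n+1) + 3) → 1.
Writing y = t², the series in y has radius 1, so |t| < √(1) = 1 and R = 1.

R = 1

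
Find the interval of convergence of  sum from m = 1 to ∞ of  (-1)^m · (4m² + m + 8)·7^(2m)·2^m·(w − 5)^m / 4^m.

(243/49, 247/49)

Ratio test: |a_{m+1}/a_m| = [(4(m+1)² + (m+1) + 8)/(4m² + m + 8)] · 49·2/4 → 49/2 as m → ∞.
Hence the series converges for |w − 5| < 1/(49/2) = 2/49, so the radius of convergence is 2/49.
Endpoint w = 247/49: the terms have absolute value of order m², which does not tend to 0, so the series diverges by the divergence test.
At w = 243/49: the m-th term does not approach 0; divergence by the term test.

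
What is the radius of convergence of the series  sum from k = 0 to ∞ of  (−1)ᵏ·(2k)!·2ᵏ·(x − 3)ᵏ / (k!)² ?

R = 1/8

Ratio test: |a_{k+1}/a_k| = (2k+1)·(2k+2)/(k+1)² · 2 → 8 as k → ∞.
The series converges when 8 · |x − 3| < 1, giving R = 1/8.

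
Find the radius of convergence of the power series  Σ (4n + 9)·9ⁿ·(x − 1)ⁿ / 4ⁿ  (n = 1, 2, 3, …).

By the ratio test, |a_{n+1}/a_n| = [(4(n+1) + 9)/(4n + 9)] · 9/4 → 9/4.
Hence the series converges for |x − 1| < 1/(9/4) = 4/9, so the radius of convergence is 4/9.

R = 4/9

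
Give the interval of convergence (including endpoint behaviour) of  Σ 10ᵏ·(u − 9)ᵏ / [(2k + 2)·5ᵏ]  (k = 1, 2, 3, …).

[17/2, 19/2)

The ratio of consecutive coefficients is [(2k + 2)/(2(k+1) + 2)] · 10/5 → 2.
Hence the series converges for |u − 9| < 1/(2) = 1/2, so the radius of convergence is 1/2.
At u = 19/2: comparison with the harmonic series Σ 1/k shows the series diverges.
Endpoint u = 17/2: an alternating series whose terms decrease to 0 in absolute value, so it converges by the Leibniz criterion.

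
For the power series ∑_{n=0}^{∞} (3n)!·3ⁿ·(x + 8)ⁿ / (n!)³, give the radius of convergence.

R = 1/81

Ratio test: |a_{n+1}/a_n| = (3n+1)·(3n+2)·(3n+3)/(n+1)³ · 3 → 81 as n → ∞.
Convergence for |x + 8| · 81 < 1, i.e. |x + 8| < 1/81. So R = 1/81.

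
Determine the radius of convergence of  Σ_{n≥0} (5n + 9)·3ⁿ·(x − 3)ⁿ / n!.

By the ratio test, |a_{n+1}/a_n| = (5(n+1) + 9)/(5n + 9) · 3 · 1/(n+1) → 0.
The ratio tends to 0 regardless of x, hence R = ∞.

R = ∞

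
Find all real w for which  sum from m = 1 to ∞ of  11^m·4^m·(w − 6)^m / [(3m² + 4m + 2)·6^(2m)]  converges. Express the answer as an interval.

Ratio test: |a_{m+1}/a_m| = [(3m² + 4m + 2)/(3(m+1)² + 4(m+1) + 2)] · 11·4/36 → 11/9 as m → ∞.
Convergence for |w − 6| · 11/9 < 1, i.e. |w − 6| < 9/11. So R = 9/11.
At w = 75/11: absolute convergence follows by limit comparison with Σ 1/m².
Check w = 57/11: the terms are on the order of 1/m², so the series converges absolutely by comparison with the p-series (p = 2 > 1).

[57/11, 75/11]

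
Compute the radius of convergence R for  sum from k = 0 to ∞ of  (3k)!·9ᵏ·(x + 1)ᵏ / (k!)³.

The ratio of consecutive coefficients is (3k+1)·(3k+2)·(3k+3)/(k+1)³ · 9 → 243.
The series converges when 243 · |x + 1| < 1, giving R = 1/243.

R = 1/243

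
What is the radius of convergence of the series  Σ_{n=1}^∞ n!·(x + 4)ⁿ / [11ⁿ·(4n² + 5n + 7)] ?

R = 0

Apply the ratio test: |a_{n+1}| / |a_n| = (n+1) · 1/11 · (4n² + 5n + 7)/(4(n+1)² + 5(n+1) + 7), which tends to ∞ as n → ∞.
Since the ratio → ∞, the series diverges for every x ≠ -4, and R = 0.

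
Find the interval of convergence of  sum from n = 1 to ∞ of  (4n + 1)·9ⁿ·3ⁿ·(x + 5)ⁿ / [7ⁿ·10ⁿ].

By the ratio test, |a_{n+1}/a_n| = [(4(n+1) + 1)/(4n + 1)] · 9·3/(7·10) → 27/70.
Hence the series converges for |x + 5| < 1/(27/70) = 70/27, so the radius of convergence is 70/27.
Endpoint x = -65/27: the terms have absolute value of order n, which does not tend to 0, so the series diverges by the divergence test.
Check x = -205/27: the n-th term does not approach 0; divergence by the term test.

(-205/27, -65/27)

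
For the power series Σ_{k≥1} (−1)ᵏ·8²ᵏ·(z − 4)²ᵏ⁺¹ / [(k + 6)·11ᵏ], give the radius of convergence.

R = √11/8

By the ratio test, |a_{k+1}/a_k| = [(k + 6)/((k+1) + 6)] · 64/11 → 64/11.
Writing y = (z − 4)², the series in y has radius 11/64, so |z − 4| < √(11/64) and R = √11/8.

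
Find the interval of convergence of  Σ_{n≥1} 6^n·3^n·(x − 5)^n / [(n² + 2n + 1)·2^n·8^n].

[37/9, 53/9]

Apply the ratio test: |a_{n+1}| / |a_n| = [(n² + 2n + 1)/((n+1)² + 2(n+1) + 1)] · 6·3/(2·8), which tends to 9/8 as n → ∞.
The series converges when 9/8 · |x − 5| < 1, giving R = 8/9.
When x = 53/9, absolute convergence follows by limit comparison with Σ 1/n².
Endpoint x = 37/9: the terms are on the order of 1/n², so the series converges absolutely by comparison with the p-series (p = 2 > 1).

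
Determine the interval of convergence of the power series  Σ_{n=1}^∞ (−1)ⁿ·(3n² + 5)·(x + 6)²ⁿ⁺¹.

(-7, -5)

Apply the ratio test: |a_{n+1}| / |a_n| = (3(n+1)² + 5)/(3n² + 5), which tends to 1 as n → ∞.
Writing y = (x + 6)², the series in y has radius 1, so |x + 6| < √(1) = 1 and R = 1.
Check x = -5: the n-th term does not approach 0; divergence by the term test.
At x = -7: the terms have absolute value of order n², which does not tend to 0, so the series diverges by the divergence test.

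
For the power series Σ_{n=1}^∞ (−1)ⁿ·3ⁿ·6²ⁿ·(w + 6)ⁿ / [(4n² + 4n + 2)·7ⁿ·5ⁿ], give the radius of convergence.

R = 35/108

Ratio test: |a_{n+1}/a_n| = [(4n² + 4n + 2)/(4(n+1)² + 4(n+1) + 2)] · 3·36/(7·5) → 108/35 as n → ∞.
Convergence for |w + 6| · 108/35 < 1, i.e. |w + 6| < 35/108. So R = 35/108.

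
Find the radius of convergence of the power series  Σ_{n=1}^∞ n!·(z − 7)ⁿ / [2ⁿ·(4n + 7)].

By the ratio test, |a_{n+1}/a_n| = (n+1) · 1/2 · (4n + 7)/(4(n+1) + 7) → ∞.
The ratio grows without bound, so the series diverges whenever (z − 7) ≠ 0; it converges only at z = 7. R = 0.

R = 0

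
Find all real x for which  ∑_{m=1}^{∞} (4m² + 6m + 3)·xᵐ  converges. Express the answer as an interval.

(-1, 1)

Ratio test: |a_{m+1}/a_m| = (4(m+1)² + 6(m+1) + 3)/(4m² + 6m + 3) → 1 as m → ∞.
Convergence for |x| < 1, so R = 1.
At x = 1: the terms have absolute value of order m², which does not tend to 0, so the series diverges by the divergence test.
Check x = -1: the terms have absolute value of order m², which does not tend to 0, so the series diverges by the divergence test.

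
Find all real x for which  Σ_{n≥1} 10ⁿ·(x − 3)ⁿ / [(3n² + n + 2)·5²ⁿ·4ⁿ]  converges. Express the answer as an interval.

[-7, 13]

Ratio test: |a_{n+1}/a_n| = [(3n² + n + 2)/(3(n+1)² + (n+1) + 2)] · 10/(25·4) → 1/10 as n → ∞.
Hence the series converges for |x − 3| < 1/(1/10) = 10, so the radius of convergence is 10.
Endpoint x = 13: the terms are on the order of 1/n², so the series converges absolutely by comparison with the p-series (p = 2 > 1).
Endpoint x = -7: the series is dominated by a constant times Σ 1/n², which converges (p = 2 > 1).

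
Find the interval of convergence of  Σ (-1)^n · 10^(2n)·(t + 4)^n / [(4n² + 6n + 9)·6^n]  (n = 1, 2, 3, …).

[-203/50, -197/50]

Apply the ratio test: |a_{n+1}| / |a_n| = [(4n² + 6n + 9)/(4(n+1)² + 6(n+1) + 9)] · 100/6, which tends to 50/3 as n → ∞.
Convergence for |t + 4| · 50/3 < 1, i.e. |t + 4| < 3/50. So R = 3/50.
When t = -197/50, the terms are on the order of 1/n², so the series converges absolutely by comparison with the p-series (p = 2 > 1).
Check t = -203/50: the series is dominated by a constant times Σ 1/n², which converges (p = 2 > 1).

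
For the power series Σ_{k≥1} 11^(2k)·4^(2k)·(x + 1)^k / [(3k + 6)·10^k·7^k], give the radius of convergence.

R = 35/968

By the ratio test, |a_{k+1}/a_k| = [(3k + 6)/(3(k+1) + 6)] · 121·16/(10·7) → 968/35.
Hence the series converges for |x + 1| < 1/(968/35) = 35/968, so the radius of convergence is 35/968.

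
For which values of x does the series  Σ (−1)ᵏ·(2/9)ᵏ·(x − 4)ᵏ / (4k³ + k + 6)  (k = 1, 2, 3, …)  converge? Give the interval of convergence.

By the ratio test, |a_{k+1}/a_k| = [(4k³ + k + 6)/(4(k+1)³ + (k+1) + 6)] · 2/9 → 2/9.
Thus R = 1/(2/9) = 9/2.
Check x = 17/2: the terms are on the order of 1/k³, so the series converges absolutely by comparison with the p-series (p = 3 > 1).
Endpoint x = -1/2: the terms are on the order of 1/k³, so the series converges absolutely by comparison with the p-series (p = 3 > 1).

[-1/2, 17/2]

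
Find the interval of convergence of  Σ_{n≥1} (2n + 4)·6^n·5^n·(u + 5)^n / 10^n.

The ratio of consecutive coefficients is [(2(n+1) + 4)/(2n + 4)] · 6·5/10 → 3.
Convergence for |u + 5| · 3 < 1, i.e. |u + 5| < 1/3. So R = 1/3.
Endpoint u = -14/3: the n-th term does not approach 0; divergence by the term test.
At u = -16/3: the n-th term does not approach 0; divergence by the term test.

(-16/3, -14/3)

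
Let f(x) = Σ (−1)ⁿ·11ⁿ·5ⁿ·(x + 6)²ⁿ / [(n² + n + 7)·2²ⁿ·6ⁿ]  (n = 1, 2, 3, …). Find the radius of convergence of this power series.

R = 2√330/55

Apply the ratio test: |a_{n+1}| / |a_n| = [(n² + n + 7)/((n+1)² + (n+1) + 7)] · 11·5/(4·6), which tends to 55/24 as n → ∞.
Since the exponent of (x + 6) increases by 2 each term, convergence requires |x + 6|² < 24/55, hence R = 2√330/55.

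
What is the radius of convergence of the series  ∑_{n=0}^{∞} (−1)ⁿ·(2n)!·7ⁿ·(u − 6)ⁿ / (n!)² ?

The ratio of consecutive coefficients is (2n+1)·(2n+2)/(n+1)² · 7 → 28.
Thus R = 1/(28) = 1/28.

R = 1/28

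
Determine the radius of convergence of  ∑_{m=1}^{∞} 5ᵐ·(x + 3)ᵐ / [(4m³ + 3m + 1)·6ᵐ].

By the ratio test, |a_{m+1}/a_m| = [(4m³ + 3m + 1)/(4(m+1)³ + 3(m+1) + 1)] · 5/6 → 5/6.
Thus R = 1/(5/6) = 6/5.

R = 6/5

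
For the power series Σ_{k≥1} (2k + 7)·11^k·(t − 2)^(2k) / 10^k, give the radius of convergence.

Ratio test: |a_{k+1}/a_k| = [(2(k+1) + 7)/(2k + 7)] · 11/10 → 11/10 as k → ∞.
Successive powers of (t − 2) differ by 2, so the series converges when |t − 2|² · 11/10 < 1, i.e. |t − 2| < √(10/11). So R = √110/11.

R = √110/11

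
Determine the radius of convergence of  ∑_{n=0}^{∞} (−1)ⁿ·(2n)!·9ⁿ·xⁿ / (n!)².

R = 1/36

Apply the ratio test: |a_{n+1}| / |a_n| = (2n+1)·(2n+2)/(n+1)² · 9, which tends to 36 as n → ∞.
Hence the series converges for |x| < 1/(36) = 1/36, so the radius of convergence is 1/36.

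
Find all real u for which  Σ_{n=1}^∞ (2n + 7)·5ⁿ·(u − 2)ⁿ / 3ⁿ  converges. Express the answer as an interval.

Apply the ratio test: |a_{n+1}| / |a_n| = [(2(n+1) + 7)/(2n + 7)] · 5/3, which tends to 5/3 as n → ∞.
Hence the series converges for |u − 2| < 1/(5/3) = 3/5, so the radius of convergence is 3/5.
Endpoint u = 13/5: the n-th term does not approach 0; divergence by the term test.
When u = 7/5, the terms have absolute value of order n, which does not tend to 0, so the series diverges by the divergence test.

(7/5, 13/5)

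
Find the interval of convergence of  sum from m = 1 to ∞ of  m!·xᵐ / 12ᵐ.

Ratio test: |a_{m+1}/a_m| = (m+1) · 1/12 → ∞ as m → ∞.
Since the ratio → ∞, the series diverges for every x ≠ 0, and R = 0.

{0}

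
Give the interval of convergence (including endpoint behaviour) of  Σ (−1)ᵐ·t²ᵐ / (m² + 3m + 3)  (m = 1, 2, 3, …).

[-1, 1]

The ratio of consecutive coefficients is (m² + 3m + 3)/((m+1)² + 3(m+1) + 3) → 1.
Since the exponent of t increases by 2 each term, convergence requires |t|² < 1, hence R = 1.
At t = 1: the series is dominated by a constant times Σ 1/m², which converges (p = 2 > 1).
Check t = -1: the series is dominated by a constant times Σ 1/m², which converges (p = 2 > 1).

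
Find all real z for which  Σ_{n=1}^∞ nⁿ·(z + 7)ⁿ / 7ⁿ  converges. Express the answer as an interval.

{-7}

Root test: |a_n|^(1/n) = n/7 → ∞.
Since the n-th root of |a_n| is unbounded, the series converges only at z = -7; R = 0.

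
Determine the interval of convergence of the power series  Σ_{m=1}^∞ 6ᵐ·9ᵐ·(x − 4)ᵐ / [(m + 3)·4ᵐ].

[106/27, 110/27)

Apply the ratio test: |a_{m+1}| / |a_m| = [(m + 3)/((m+1) + 3)] · 6·9/4, which tends to 27/2 as m → ∞.
Convergence for |x − 4| · 27/2 < 1, i.e. |x − 4| < 2/27. So R = 2/27.
Check x = 110/27: the terms are asymptotic to a nonzero constant times 1/m, so the series diverges by limit comparison with Σ 1/m.
Check x = 106/27: convergence follows from the alternating series test (terms decrease monotonically to 0).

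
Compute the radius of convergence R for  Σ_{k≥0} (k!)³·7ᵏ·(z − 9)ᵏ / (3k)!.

R = 27/7

Apply the ratio test: |a_{k+1}| / |a_k| = (k+1)³/[(3k+1)·(3k+2)·(3k+3)] · 7, which tends to 7/27 as k → ∞.
Convergence for |z − 9| · 7/27 < 1, i.e. |z − 9| < 27/7. So R = 27/7.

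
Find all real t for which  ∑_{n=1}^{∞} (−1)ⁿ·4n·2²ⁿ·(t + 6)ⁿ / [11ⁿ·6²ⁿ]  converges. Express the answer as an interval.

Apply the ratio test: |a_{n+1}| / |a_n| = [4(n+1)/4n] · 4/(11·36), which tends to 1/99 as n → ∞.
Thus R = 1/(1/99) = 99.
Check t = 93: the terms do not tend to 0, so the series diverges.
Check t = -105: the terms have absolute value of order n, which does not tend to 0, so the series diverges by the divergence test.

(-105, 93)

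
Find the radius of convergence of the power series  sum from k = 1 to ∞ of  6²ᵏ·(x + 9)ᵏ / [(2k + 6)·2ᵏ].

R = 1/18

The ratio of consecutive coefficients is [(2k + 6)/(2(k+1) + 6)] · 36/2 → 18.
Convergence for |x + 9| · 18 < 1, i.e. |x + 9| < 1/18. So R = 1/18.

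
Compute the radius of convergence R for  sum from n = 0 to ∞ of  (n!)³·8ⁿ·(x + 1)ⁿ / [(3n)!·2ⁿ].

By the ratio test, |a_{n+1}/a_n| = (n+1)³/[(3n+1)·(3n+2)·(3n+3)] · 8/2 → 4/27.
Convergence for |x + 1| · 4/27 < 1, i.e. |x + 1| < 27/4. So R = 27/4.

R = 27/4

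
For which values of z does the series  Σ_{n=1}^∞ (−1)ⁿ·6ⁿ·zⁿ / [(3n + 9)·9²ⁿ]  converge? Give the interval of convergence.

By the ratio test, |a_{n+1}/a_n| = [(3n + 9)/(3(n+1) + 9)] · 6/81 → 2/27.
Convergence for |z| · 2/27 < 1, i.e. |z| < 27/2. So R = 27/2.
Check z = 27/2: an alternating series whose terms decrease to 0 in absolute value, so it converges by the Leibniz criterion.
At z = -27/2: comparison with the harmonic series Σ 1/n shows the series diverges.

(-27/2, 27/2]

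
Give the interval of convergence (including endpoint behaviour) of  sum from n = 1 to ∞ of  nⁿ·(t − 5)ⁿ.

{5}

Root test: |a_n|^(1/n) = n → ∞.
The root grows without bound, so R = 0 (convergence only at t = 5).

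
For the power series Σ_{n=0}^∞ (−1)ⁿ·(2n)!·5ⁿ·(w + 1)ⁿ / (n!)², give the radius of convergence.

Apply the ratio test: |a_{n+1}| / |a_n| = (2n+1)·(2n+2)/(n+1)² · 5, which tends to 20 as n → ∞.
Thus R = 1/(20) = 1/20.

R = 1/20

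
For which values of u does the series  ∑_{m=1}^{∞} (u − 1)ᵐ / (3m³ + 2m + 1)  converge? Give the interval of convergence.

By the ratio test, |a_{m+1}/a_m| = (3m³ + 2m + 1)/(3(m+1)³ + 2(m+1) + 1) → 1.
Convergence for |u − 1| < 1, so R = 1.
When u = 2, the terms are on the order of 1/m³, so the series converges absolutely by comparison with the p-series (p = 3 > 1).
Endpoint u = 0: absolute convergence follows by limit comparison with Σ 1/m³.

[0, 2]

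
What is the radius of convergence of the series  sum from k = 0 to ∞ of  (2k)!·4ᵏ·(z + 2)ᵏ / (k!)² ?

R = 1/16

The ratio of consecutive coefficients is (2k+1)·(2k+2)/(k+1)² · 4 → 16.
Hence the series converges for |z + 2| < 1/(16) = 1/16, so the radius of convergence is 1/16.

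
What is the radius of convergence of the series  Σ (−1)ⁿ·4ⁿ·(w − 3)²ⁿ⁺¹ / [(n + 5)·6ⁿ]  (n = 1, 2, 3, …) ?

By the ratio test, |a_{n+1}/a_n| = [(n + 5)/((n+1) + 5)] · 4/6 → 2/3.
Since the exponent of (w − 3) increases by 2 each term, convergence requires |w − 3|² < 3/2, hence R = √6/2.

R = √6/2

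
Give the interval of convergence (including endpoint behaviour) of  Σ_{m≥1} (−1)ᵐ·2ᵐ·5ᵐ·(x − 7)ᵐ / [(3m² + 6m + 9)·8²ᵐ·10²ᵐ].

[-633, 647]

Ratio test: |a_{m+1}/a_m| = [(3m² + 6m + 9)/(3(m+1)² + 6(m+1) + 9)] · 2·5/(64·100) → 1/640 as m → ∞.
Convergence for |x − 7| · 1/640 < 1, i.e. |x − 7| < 640. So R = 640.
When x = 647, the terms are on the order of 1/m², so the series converges absolutely by comparison with the p-series (p = 2 > 1).
When x = -633, the terms are on the order of 1/m², so the series converges absolutely by comparison with the p-series (p = 2 > 1).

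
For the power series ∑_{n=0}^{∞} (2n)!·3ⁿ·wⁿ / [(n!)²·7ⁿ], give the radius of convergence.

R = 7/12

By the ratio test, |a_{n+1}/a_n| = (2n+1)·(2n+2)/(n+1)² · 3/7 → 12/7.
Convergence for |w| · 12/7 < 1, i.e. |w| < 7/12. So R = 7/12.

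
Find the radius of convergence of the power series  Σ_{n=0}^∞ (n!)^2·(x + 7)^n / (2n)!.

By the ratio test, |a_{n+1}/a_n| = (n+1)²/[(2n+1)·(2n+2)] → 1/4.
The series converges when 1/4 · |x + 7| < 1, giving R = 4.

R = 4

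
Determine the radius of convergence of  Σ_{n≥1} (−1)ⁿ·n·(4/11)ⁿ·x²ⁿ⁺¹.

R = √11/2

Ratio test: |a_{n+1}/a_n| = [(n+1)/n] · 4/11 → 4/11 as n → ∞.
Successive powers of x differ by 2, so the series converges when |x|² · 4/11 < 1, i.e. |x| < √(11/4). So R = √11/2.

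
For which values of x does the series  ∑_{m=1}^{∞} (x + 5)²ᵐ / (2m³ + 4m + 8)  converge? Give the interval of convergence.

[-6, -4]

Ratio test: |a_{m+1}/a_m| = (2m³ + 4m + 8)/(2(m+1)³ + 4(m+1) + 8) → 1 as m → ∞.
Successive powers of (x + 5) differ by 2, so the series converges when |x + 5|² · 1 < 1, i.e. |x + 5| < √(1) = 1. So R = 1.
At x = -4: absolute convergence follows by limit comparison with Σ 1/m³.
Check x = -6: absolute convergence follows by limit comparison with Σ 1/m³.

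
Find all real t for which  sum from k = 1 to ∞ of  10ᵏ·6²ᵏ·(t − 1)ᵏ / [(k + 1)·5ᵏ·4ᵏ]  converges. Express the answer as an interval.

[17/18, 19/18)

The ratio of consecutive coefficients is [(k + 1)/((k+1) + 1)] · 10·36/(5·4) → 18.
The series converges when 18 · |t − 1| < 1, giving R = 1/18.
Endpoint t = 19/18: the terms are asymptotic to a nonzero constant times 1/k, so the series diverges by limit comparison with Σ 1/k.
At t = 17/18: an alternating series whose terms decrease to 0 in absolute value, so it converges by the Leibniz criterion.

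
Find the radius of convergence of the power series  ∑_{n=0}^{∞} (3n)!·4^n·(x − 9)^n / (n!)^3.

The ratio of consecutive coefficients is (3n+1)·(3n+2)·(3n+3)/(n+1)³ · 4 → 108.
Thus R = 1/(108) = 1/108.

R = 1/108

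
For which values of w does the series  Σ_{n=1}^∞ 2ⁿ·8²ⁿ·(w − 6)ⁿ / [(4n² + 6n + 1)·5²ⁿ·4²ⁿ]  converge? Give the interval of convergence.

[23/8, 73/8]

The ratio of consecutive coefficients is [(4n² + 6n + 1)/(4(n+1)² + 6(n+1) + 1)] · 2·64/(25·16) → 8/25.
Thus R = 1/(8/25) = 25/8.
When w = 73/8, absolute convergence follows by limit comparison with Σ 1/n².
Endpoint w = 23/8: the series is dominated by a constant times Σ 1/n², which converges (p = 2 > 1).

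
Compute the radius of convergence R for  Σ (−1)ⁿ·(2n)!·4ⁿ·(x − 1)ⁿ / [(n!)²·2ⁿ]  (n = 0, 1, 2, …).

R = 1/8

The ratio of consecutive coefficients is (2n+1)·(2n+2)/(n+1)² · 4/2 → 8.
The series converges when 8 · |x − 1| < 1, giving R = 1/8.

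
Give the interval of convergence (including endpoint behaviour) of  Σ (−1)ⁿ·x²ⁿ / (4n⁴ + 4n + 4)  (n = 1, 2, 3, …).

[-1, 1]

By the ratio test, |a_{n+1}/a_n| = (4n⁴ + 4n + 4)/(4(n+1)⁴ + 4(n+1) + 4) → 1.
Writing y = x², the series in y has radius 1, so |x| < √(1) = 1 and R = 1.
At x = 1: the series is dominated by a constant times Σ 1/n⁴, which converges (p = 4 > 1).
At x = -1: the terms are on the order of 1/n⁴, so the series converges absolutely by comparison with the p-series (p = 4 > 1).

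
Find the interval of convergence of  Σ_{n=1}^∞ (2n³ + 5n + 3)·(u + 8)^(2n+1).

(-9, -7)

Ratio test: |a_{n+1}/a_n| = (2(n+1)³ + 5(n+1) + 3)/(2n³ + 5n + 3) → 1 as n → ∞.
Successive powers of (u + 8) differ by 2, so the series converges when |u + 8|² · 1 < 1, i.e. |u + 8| < √(1) = 1. So R = 1.
Endpoint u = -7: the terms do not tend to 0, so the series diverges.
When u = -9, the n-th term does not approach 0; divergence by the term test.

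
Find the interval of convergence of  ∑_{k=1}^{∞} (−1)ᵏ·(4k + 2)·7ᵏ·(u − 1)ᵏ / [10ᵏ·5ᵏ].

(-43/7, 57/7)

Apply the ratio test: |a_{k+1}| / |a_k| = [(4(k+1) + 2)/(4k + 2)] · 7/(10·5), which tends to 7/50 as k → ∞.
Convergence for |u − 1| · 7/50 < 1, i.e. |u − 1| < 50/7. So R = 50/7.
At u = 57/7: the terms have absolute value of order k, which does not tend to 0, so the series diverges by the divergence test.
Endpoint u = -43/7: the terms have absolute value of order k, which does not tend to 0, so the series diverges by the divergence test.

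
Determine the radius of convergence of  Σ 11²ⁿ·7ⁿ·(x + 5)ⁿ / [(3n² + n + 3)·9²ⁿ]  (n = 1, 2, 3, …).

R = 81/847

Ratio test: |a_{n+1}/a_n| = [(3n² + n + 3)/(3(n+1)² + (n+1) + 3)] · 121·7/81 → 847/81 as n → ∞.
Convergence for |x + 5| · 847/81 < 1, i.e. |x + 5| < 81/847. So R = 81/847.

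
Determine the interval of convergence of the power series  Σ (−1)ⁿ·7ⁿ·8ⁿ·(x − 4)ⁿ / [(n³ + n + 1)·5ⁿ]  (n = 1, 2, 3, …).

[219/56, 229/56]

Ratio test: |a_{n+1}/a_n| = [(n³ + n + 1)/((n+1)³ + (n+1) + 1)] · 7·8/5 → 56/5 as n → ∞.
The series converges when 56/5 · |x − 4| < 1, giving R = 5/56.
When x = 229/56, the series is dominated by a constant times Σ 1/n³, which converges (p = 3 > 1).
At x = 219/56: absolute convergence follows by limit comparison with Σ 1/n³.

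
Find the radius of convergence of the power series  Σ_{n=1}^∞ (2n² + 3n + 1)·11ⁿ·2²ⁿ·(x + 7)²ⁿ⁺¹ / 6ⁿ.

R = √66/22

Apply the ratio test: |a_{n+1}| / |a_n| = [(2(n+1)² + 3(n+1) + 1)/(2n² + 3n + 1)] · 11·4/6, which tends to 22/3 as n → ∞.
Writing y = (x + 7)², the series in y has radius 3/22, so |x + 7| < √(3/22) and R = √66/22.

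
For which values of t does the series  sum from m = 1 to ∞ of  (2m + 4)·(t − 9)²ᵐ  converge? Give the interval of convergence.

The ratio of consecutive coefficients is (2(m+1) + 4)/(2m + 4) → 1.
Since the exponent of (t − 9) increases by 2 each term, convergence requires |t − 9|² < 1, hence R = 1.
When t = 10, the terms do not tend to 0, so the series diverges.
Endpoint t = 8: the m-th term does not approach 0; divergence by the term test.

(8, 10)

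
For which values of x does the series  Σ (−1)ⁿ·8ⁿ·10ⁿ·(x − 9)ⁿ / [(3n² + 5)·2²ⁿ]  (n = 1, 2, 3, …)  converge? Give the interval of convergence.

[179/20, 181/20]

Ratio test: |a_{n+1}/a_n| = [(3n² + 5)/(3(n+1)² + 5)] · 8·10/4 → 20 as n → ∞.
Convergence for |x − 9| · 20 < 1, i.e. |x − 9| < 1/20. So R = 1/20.
When x = 181/20, absolute convergence follows by limit comparison with Σ 1/n².
At x = 179/20: absolute convergence follows by limit comparison with Σ 1/n².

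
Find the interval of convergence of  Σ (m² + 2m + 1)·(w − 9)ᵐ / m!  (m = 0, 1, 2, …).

Ratio test: |a_{m+1}/a_m| = ((m+1)² + 2(m+1) + 1)/(m² + 2m + 1) · 1/(m+1) → 0 as m → ∞.
Since the limit is 0 < 1 for every w, the series converges on all of ℝ and R = ∞.

(−∞, ∞)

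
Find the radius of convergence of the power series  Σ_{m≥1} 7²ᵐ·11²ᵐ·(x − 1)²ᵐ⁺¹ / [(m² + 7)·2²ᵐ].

R = 2/77

Apply the ratio test: |a_{m+1}| / |a_m| = [(m² + 7)/((m+1)² + 7)] · 49·121/4, which tends to 5929/4 as m → ∞.
Since the exponent of (x − 1) increases by 2 each term, convergence requires |x − 1|² < 4/5929, hence R = 2/77.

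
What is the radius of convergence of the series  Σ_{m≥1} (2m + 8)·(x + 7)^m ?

R = 1

Apply the ratio test: |a_{m+1}| / |a_m| = (2(m+1) + 8)/(2m + 8), which tends to 1 as m → ∞.
Convergence for |x + 7| < 1, so R = 1.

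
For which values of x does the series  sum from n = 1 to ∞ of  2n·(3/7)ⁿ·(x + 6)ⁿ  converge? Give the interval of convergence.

(-25/3, -11/3)

By the ratio test, |a_{n+1}/a_n| = [2(n+1)/2n] · 3/7 → 3/7.
Hence the series converges for |x + 6| < 1/(3/7) = 7/3, so the radius of convergence is 7/3.
When x = -11/3, the n-th term does not approach 0; divergence by the term test.
Endpoint x = -25/3: the terms have absolute value of order n, which does not tend to 0, so the series diverges by the divergence test.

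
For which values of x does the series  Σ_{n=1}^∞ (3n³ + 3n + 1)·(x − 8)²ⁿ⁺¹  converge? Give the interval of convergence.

(7, 9)

Apply the ratio test: |a_{n+1}| / |a_n| = (3(n+1)³ + 3(n+1) + 1)/(3n³ + 3n + 1), which tends to 1 as n → ∞.
Writing y = (x − 8)², the series in y has radius 1, so |x − 8| < √(1) = 1 and R = 1.
Endpoint x = 9: the terms have absolute value of order n³, which does not tend to 0, so the series diverges by the divergence test.
When x = 7, the terms have absolute value of order n³, which does not tend to 0, so the series diverges by the divergence test.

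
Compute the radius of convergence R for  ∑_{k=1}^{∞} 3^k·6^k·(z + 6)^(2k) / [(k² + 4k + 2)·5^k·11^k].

The ratio of consecutive coefficients is [(k² + 4k + 2)/((k+1)² + 4(k+1) + 2)] · 3·6/(5·11) → 18/55.
Successive powers of (z + 6) differ by 2, so the series converges when |z + 6|² · 18/55 < 1, i.e. |z + 6| < √(55/18). So R = √110/6.

R = √110/6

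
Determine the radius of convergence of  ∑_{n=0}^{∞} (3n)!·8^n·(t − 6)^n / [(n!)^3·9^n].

Apply the ratio test: |a_{n+1}| / |a_n| = (3n+1)·(3n+2)·(3n+3)/(n+1)³ · 8/9, which tends to 24 as n → ∞.
The series converges when 24 · |t − 6| < 1, giving R = 1/24.

R = 1/24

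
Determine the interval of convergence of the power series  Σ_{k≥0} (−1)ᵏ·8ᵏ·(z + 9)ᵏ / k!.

(−∞, ∞)

The ratio of consecutive coefficients is 8 · 1/(k+1) → 0.
The limit is 0, so the series converges for all z; R = ∞.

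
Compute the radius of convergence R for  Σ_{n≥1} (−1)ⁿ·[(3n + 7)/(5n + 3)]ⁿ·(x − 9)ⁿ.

R = 5/3

Root test: |a_n|^(1/n) = (3n + 7)/(5n + 3) → 3/5.
Thus R = 1/(3/5) = 5/3.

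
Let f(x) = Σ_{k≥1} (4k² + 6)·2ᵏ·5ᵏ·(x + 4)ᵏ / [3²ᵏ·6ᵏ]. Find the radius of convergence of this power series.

R = 27/5

By the ratio test, |a_{k+1}/a_k| = [(4(k+1)² + 6)/(4k² + 6)] · 2·5/(9·6) → 5/27.
Thus R = 1/(5/27) = 27/5.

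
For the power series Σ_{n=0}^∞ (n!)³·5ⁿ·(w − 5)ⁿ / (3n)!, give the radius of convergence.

R = 27/5

Apply the ratio test: |a_{n+1}| / |a_n| = (n+1)³/[(3n+1)·(3n+2)·(3n+3)] · 5, which tends to 5/27 as n → ∞.
Hence the series converges for |w − 5| < 1/(5/27) = 27/5, so the radius of convergence is 27/5.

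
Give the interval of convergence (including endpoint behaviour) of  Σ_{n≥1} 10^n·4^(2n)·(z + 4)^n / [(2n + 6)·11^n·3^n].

The ratio of consecutive coefficients is [(2n + 6)/(2(n+1) + 6)] · 10·16/(11·3) → 160/33.
The series converges when 160/33 · |z + 4| < 1, giving R = 33/160.
Endpoint z = -607/160: the terms are asymptotic to a nonzero constant times 1/n, so the series diverges by limit comparison with Σ 1/n.
Check z = -673/160: an alternating series whose terms decrease to 0 in absolute value, so it converges by the Leibniz criterion.

[-673/160, -607/160)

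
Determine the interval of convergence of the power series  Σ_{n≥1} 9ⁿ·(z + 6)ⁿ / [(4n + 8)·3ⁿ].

[-19/3, -17/3)

The ratio of consecutive coefficients is [(4n + 8)/(4(n+1) + 8)] · 9/3 → 3.
The series converges when 3 · |z + 6| < 1, giving R = 1/3.
Endpoint z = -17/3: the terms are asymptotic to a nonzero constant times 1/n, so the series diverges by limit comparison with Σ 1/n.
Endpoint z = -19/3: an alternating series whose terms decrease to 0 in absolute value, so it converges by the Leibniz criterion.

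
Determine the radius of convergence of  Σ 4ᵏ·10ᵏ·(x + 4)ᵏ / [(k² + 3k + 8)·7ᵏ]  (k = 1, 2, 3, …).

The ratio of consecutive coefficients is [(k² + 3k + 8)/((k+1)² + 3(k+1) + 8)] · 4·10/7 → 40/7.
Hence the series converges for |x + 4| < 1/(40/7) = 7/40, so the radius of convergence is 7/40.

R = 7/40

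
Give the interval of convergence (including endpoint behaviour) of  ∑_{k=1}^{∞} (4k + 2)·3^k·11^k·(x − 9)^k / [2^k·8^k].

(281/33, 313/33)

By the ratio test, |a_{k+1}/a_k| = [(4(k+1) + 2)/(4k + 2)] · 3·11/(2·8) → 33/16.
Hence the series converges for |x − 9| < 1/(33/16) = 16/33, so the radius of convergence is 16/33.
When x = 313/33, the terms have absolute value of order k, which does not tend to 0, so the series diverges by the divergence test.
Endpoint x = 281/33: the k-th term does not approach 0; divergence by the term test.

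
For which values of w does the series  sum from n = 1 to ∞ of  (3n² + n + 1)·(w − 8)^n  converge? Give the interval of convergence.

Ratio test: |a_{n+1}/a_n| = (3(n+1)² + (n+1) + 1)/(3n² + n + 1) → 1 as n → ∞.
Hence R = 1.
When w = 9, the n-th term does not approach 0; divergence by the term test.
Endpoint w = 7: the n-th term does not approach 0; divergence by the term test.

(7, 9)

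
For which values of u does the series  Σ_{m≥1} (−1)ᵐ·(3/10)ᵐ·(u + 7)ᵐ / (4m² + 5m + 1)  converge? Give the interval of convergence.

[-31/3, -11/3]

By the ratio test, |a_{m+1}/a_m| = [(4m² + 5m + 1)/(4(m+1)² + 5(m+1) + 1)] · 3/10 → 3/10.
Thus R = 1/(3/10) = 10/3.
Check u = -11/3: absolute convergence follows by limit comparison with Σ 1/m².
When u = -31/3, the terms are on the order of 1/m², so the series converges absolutely by comparison with the p-series (p = 2 > 1).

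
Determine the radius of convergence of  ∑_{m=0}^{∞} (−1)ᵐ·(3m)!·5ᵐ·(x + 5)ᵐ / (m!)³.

By the ratio test, |a_{m+1}/a_m| = (3m+1)·(3m+2)·(3m+3)/(m+1)³ · 5 → 135.
Thus R = 1/(135) = 1/135.

R = 1/135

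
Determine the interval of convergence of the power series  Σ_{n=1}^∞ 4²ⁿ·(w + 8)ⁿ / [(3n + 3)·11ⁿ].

[-139/16, -117/16)

Apply the ratio test: |a_{n+1}| / |a_n| = [(3n + 3)/(3(n+1) + 3)] · 16/11, which tends to 16/11 as n → ∞.
Hence the series converges for |w + 8| < 1/(16/11) = 11/16, so the radius of convergence is 11/16.
When w = -117/16, the terms behave like c/n; limit comparison with the harmonic series gives divergence.
When w = -139/16, the terms alternate in sign and decrease monotonically to 0 in absolute value (size ~ c/n), so the alternating series test gives convergence.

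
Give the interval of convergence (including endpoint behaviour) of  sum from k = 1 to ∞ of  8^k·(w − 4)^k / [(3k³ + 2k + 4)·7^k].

Apply the ratio test: |a_{k+1}| / |a_k| = [(3k³ + 2k + 4)/(3(k+1)³ + 2(k+1) + 4)] · 8/7, which tends to 8/7 as k → ∞.
The series converges when 8/7 · |w − 4| < 1, giving R = 7/8.
Endpoint w = 39/8: the series is dominated by a constant times Σ 1/k³, which converges (p = 3 > 1).
Check w = 25/8: absolute convergence follows by limit comparison with Σ 1/k³.

[25/8, 39/8]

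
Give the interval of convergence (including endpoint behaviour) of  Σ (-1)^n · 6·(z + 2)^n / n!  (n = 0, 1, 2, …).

(−∞, ∞)

Ratio test: |a_{n+1}/a_n| = 6/6 · 1/(n+1) → 0 as n → ∞.
The limit is 0, so the series converges for all z; R = ∞.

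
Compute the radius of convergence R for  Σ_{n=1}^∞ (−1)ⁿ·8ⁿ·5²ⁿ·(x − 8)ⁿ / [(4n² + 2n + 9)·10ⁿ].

R = 1/20

By the ratio test, |a_{n+1}/a_n| = [(4n² + 2n + 9)/(4(n+1)² + 2(n+1) + 9)] · 8·25/10 → 20.
Hence the series converges for |x − 8| < 1/(20) = 1/20, so the radius of convergence is 1/20.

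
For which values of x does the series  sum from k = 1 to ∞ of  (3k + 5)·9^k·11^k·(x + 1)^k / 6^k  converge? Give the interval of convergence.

(-35/33, -31/33)

Apply the ratio test: |a_{k+1}| / |a_k| = [(3(k+1) + 5)/(3k + 5)] · 9·11/6, which tends to 33/2 as k → ∞.
Thus R = 1/(33/2) = 2/33.
Endpoint x = -31/33: the terms have absolute value of order k, which does not tend to 0, so the series diverges by the divergence test.
Endpoint x = -35/33: the terms do not tend to 0, so the series diverges.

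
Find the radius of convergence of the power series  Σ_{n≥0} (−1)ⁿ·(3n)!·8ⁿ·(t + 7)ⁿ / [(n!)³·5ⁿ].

Ratio test: |a_{n+1}/a_n| = (3n+1)·(3n+2)·(3n+3)/(n+1)³ · 8/5 → 216/5 as n → ∞.
Hence the series converges for |t + 7| < 1/(216/5) = 5/216, so the radius of convergence is 5/216.

R = 5/216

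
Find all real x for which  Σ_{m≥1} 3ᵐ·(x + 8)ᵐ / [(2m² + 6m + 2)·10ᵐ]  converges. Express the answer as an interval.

[-34/3, -14/3]

Apply the ratio test: |a_{m+1}| / |a_m| = [(2m² + 6m + 2)/(2(m+1)² + 6(m+1) + 2)] · 3/10, which tends to 3/10 as m → ∞.
Hence the series converges for |x + 8| < 1/(3/10) = 10/3, so the radius of convergence is 10/3.
Check x = -14/3: the terms are on the order of 1/m², so the series converges absolutely by comparison with the p-series (p = 2 > 1).
When x = -34/3, the series is dominated by a constant times Σ 1/m², which converges (p = 2 > 1).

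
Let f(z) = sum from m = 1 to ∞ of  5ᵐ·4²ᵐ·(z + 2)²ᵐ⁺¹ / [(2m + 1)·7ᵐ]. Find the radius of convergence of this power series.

The ratio of consecutive coefficients is [(2m + 1)/(2(m+1) + 1)] · 5·16/7 → 80/7.
Writing y = (z + 2)², the series in y has radius 7/80, so |z + 2| < √(7/80) and R = √35/20.

R = √35/20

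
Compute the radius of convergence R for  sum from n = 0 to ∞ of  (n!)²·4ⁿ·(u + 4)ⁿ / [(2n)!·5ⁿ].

R = 5

The ratio of consecutive coefficients is (n+1)²/[(2n+1)·(2n+2)] · 4/5 → 1/5.
Thus R = 1/(1/5) = 5.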